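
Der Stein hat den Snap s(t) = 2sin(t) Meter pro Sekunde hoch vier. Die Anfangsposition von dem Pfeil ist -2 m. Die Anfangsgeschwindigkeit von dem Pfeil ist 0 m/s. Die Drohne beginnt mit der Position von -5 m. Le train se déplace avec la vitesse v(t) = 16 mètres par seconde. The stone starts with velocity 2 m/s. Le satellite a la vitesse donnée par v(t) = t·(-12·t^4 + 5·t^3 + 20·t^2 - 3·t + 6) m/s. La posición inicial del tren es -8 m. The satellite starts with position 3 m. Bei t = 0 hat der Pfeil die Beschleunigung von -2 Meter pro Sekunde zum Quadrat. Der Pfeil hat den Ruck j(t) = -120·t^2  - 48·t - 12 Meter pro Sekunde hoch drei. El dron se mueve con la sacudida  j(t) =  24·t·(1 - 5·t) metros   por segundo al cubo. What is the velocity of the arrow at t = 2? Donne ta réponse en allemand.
Wir müssen unsere Gleichung für den Ruck j(t) = -120·t^2 - 48·t - 12 2-mal integrieren. Die Stammfunktion von dem Ruck, mit a(0) = -2, ergibt die Beschleunigung: a(t) = -40·t^3 - 24·t^2 - 12·t - 2. Das Integral von der Beschleunigung ist die Geschwindigkeit. Mit v(0) = 0 erhalten wir v(t) = 2·t·(-5·t^3 - 4·t^2 - 3·t - 1). Wir haben die Geschwindigkeit v(t) = 2·t·(-5·t^3 - 4·t^2 - 3·t - 1). Durch Einsetzen von t = 2: v(2) = -252.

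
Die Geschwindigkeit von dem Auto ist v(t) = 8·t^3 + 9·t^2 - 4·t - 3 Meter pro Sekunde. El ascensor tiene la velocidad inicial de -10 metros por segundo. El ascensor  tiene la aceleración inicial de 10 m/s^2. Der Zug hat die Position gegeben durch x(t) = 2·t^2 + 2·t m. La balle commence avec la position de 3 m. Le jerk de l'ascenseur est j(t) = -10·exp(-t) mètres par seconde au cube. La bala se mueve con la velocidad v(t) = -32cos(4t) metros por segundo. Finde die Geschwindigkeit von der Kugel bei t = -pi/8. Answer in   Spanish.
Tenemos la velocidad v(t) = -32·cos(4·t). Sustituyendo t = -pi/8: v(-pi/8) = 0.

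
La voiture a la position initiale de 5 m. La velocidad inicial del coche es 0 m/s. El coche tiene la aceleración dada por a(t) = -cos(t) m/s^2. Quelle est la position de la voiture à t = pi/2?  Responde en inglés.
To solve this, we need to take 2 antiderivatives of our acceleration equation a(t) = -cos(t). Finding the integral of a(t) and using v(0) = 0: v(t) = -sin(t). Finding the integral of v(t) and using x(0) = 5: x(t) = cos(t) + 4. From the given position equation x(t) = cos(t) + 4, we substitute t = pi/2 to get x = 4.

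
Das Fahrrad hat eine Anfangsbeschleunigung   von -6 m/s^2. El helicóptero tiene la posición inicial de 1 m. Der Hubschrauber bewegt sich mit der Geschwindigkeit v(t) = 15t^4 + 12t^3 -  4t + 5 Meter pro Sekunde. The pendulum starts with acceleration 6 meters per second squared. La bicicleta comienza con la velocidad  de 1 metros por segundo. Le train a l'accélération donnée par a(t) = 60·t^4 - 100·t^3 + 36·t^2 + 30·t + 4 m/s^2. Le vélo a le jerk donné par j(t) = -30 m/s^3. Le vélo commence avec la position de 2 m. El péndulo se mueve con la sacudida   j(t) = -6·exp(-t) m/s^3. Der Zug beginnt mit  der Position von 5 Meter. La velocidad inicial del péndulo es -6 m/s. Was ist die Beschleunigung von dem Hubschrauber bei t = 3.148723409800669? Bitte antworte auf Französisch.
En partant de la vitesse v(t) = 15·t^4 + 12·t^3 - 4·t + 5, nous prenons 1 dérivée. En prenant d/dt de v(t), nous trouvons a(t) = 60·t^3 + 36·t^2 - 4. De l'équation de l'accélération a(t) = 60·t^3 + 36·t^2 - 4, nous substituons t = 3.148723409800669 pour obtenir a = 2225.99389799102.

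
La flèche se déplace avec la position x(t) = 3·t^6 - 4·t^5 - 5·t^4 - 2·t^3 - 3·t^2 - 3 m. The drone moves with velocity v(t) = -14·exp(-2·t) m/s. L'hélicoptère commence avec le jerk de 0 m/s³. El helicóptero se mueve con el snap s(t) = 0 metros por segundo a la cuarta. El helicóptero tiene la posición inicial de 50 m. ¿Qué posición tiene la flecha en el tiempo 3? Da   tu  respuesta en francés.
En utilisant x(t) = 3·t^6 - 4·t^5 - 5·t^4 - 2·t^3 - 3·t^2 - 3 et en substituant t = 3, nous trouvons x = 726.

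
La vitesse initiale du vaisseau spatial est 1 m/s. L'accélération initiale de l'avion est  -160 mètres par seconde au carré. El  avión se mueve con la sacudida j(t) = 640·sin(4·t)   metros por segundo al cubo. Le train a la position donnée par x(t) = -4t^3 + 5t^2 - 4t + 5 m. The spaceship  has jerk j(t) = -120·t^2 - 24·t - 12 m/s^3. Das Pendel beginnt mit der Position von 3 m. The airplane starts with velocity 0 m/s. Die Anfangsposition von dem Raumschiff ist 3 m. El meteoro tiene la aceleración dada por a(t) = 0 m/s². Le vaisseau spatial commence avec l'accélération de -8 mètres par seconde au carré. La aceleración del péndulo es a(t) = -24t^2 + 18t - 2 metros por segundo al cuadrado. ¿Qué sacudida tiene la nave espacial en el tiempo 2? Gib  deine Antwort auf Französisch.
De l'équation du jerk j(t) = -120·t^2 - 24·t - 12, nous substituons t = 2 pour obtenir j = -540.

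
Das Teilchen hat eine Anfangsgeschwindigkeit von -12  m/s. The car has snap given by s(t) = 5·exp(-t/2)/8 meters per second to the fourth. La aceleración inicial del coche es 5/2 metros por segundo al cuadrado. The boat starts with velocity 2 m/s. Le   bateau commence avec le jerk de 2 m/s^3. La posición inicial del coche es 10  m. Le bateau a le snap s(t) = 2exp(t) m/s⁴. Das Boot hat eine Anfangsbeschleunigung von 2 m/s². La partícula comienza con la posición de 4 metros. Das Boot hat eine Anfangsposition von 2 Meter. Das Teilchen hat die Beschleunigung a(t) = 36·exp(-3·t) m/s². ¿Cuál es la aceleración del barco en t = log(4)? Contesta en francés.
Nous devons trouver l'intégrale de notre équation du snap s(t) = 2·exp(t) 2 fois. En prenant ∫s(t)dt et en appliquant j(0) = 2, nous trouvons j(t) = 2·exp(t). La primitive du jerk est l'accélération. En utilisant a(0) = 2, nous obtenons a(t) = 2·exp(t). En utilisant a(t) = 2·exp(t) et en substituant t = log(4), nous trouvons a = 8.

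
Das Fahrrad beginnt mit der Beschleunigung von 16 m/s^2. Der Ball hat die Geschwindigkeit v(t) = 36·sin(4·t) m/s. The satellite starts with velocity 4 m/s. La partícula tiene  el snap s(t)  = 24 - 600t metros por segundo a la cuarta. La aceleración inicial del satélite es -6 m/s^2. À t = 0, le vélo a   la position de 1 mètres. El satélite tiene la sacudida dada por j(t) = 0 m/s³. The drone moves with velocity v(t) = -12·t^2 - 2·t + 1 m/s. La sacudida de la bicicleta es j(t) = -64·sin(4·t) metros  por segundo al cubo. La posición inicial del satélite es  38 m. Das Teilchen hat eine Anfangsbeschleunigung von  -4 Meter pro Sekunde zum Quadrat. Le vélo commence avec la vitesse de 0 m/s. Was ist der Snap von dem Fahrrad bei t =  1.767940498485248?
Um dies zu lösen, müssen wir 1 Ableitung unserer Gleichung für den Ruck j(t) = -64·sin(4·t) nehmen. Durch Ableiten von dem Ruck erhalten wir den Snap: s(t) = -256·cos(4·t). Mit s(t) = -256·cos(4·t) und Einsetzen von t = 1.767940498485248, finden wir s = -180.443048344457.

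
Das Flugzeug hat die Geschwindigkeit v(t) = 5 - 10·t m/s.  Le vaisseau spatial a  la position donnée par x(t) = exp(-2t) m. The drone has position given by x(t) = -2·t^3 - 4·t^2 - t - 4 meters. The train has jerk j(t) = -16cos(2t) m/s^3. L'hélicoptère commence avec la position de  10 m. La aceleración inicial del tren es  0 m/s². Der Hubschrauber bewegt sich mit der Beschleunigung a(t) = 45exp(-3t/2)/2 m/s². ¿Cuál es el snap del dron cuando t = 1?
Partiendo de la posición x(t) = -2·t^3 - 4·t^2 - t - 4, tomamos 4 derivadas. Derivando la posición, obtenemos la velocidad: v(t) = -6·t^2 - 8·t - 1. La derivada de la velocidad da la aceleración: a(t) = -12·t - 8. Derivando la aceleración, obtenemos la sacudida: j(t) = -12. La derivada de la sacudida da el snap: s(t) = 0. Tenemos el snap s(t) = 0. Sustituyendo t = 1: s(1) = 0.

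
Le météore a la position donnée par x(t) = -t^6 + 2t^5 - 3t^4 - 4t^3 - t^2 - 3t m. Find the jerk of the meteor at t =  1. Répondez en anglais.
We must differentiate our position equation x(t) = -t^6 + 2·t^5 - 3·t^4 - 4·t^3 - t^2 - 3·t 3 times. Differentiating position, we get velocity: v(t) = -6·t^5 + 10·t^4 - 12·t^3 - 12·t^2 - 2·t - 3. The derivative of velocity gives acceleration: a(t) = -30·t^4 + 40·t^3 - 36·t^2 - 24·t - 2. The derivative of acceleration gives jerk: j(t) = -120·t^3 + 120·t^2 - 72·t - 24. We have jerk j(t) = -120·t^3 + 120·t^2 - 72·t - 24. Substituting t = 1: j(1) = -96.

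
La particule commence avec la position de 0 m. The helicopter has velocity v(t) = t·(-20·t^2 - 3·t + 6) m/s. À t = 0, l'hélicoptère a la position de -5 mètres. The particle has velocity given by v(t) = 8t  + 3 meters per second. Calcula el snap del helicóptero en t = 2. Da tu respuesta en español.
Para resolver esto, necesitamos tomar 3 derivadas de nuestra ecuación de la velocidad v(t) = t·(-20·t^2 - 3·t + 6). La derivada de la velocidad da la aceleración: a(t) = -20·t^2 + t·(-40·t - 3) - 3·t + 6. La derivada de la aceleración da la sacudida: j(t) = -120·t - 6. Tomando d/dt de j(t), encontramos s(t) = -120. Tenemos el snap s(t) = -120. Sustituyendo t = 2: s(2) = -120.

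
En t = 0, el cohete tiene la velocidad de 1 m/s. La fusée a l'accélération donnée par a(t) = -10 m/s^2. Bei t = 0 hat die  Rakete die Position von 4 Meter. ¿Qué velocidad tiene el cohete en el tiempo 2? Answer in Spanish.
Debemos encontrar la antiderivada de nuestra ecuación de la aceleración a(t) = -10 1 vez. La antiderivada de la aceleración es la velocidad. Usando v(0) = 1, obtenemos v(t) = 1 - 10·t. De la ecuación de la velocidad v(t) = 1 - 10·t, sustituimos t = 2 para obtener v = -19.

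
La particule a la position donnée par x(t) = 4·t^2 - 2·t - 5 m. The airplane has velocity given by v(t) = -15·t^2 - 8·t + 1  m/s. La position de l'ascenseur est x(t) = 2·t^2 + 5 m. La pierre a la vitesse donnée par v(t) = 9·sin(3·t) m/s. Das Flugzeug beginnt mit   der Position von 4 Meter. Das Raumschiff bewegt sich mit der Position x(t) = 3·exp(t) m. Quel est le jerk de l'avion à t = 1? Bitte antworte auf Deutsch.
Um dies zu lösen, müssen wir 2 Ableitungen unserer Gleichung für die Geschwindigkeit v(t) = -15·t^2 - 8·t + 1 nehmen. Die Ableitung von der Geschwindigkeit ergibt die Beschleunigung: a(t) = -30·t - 8. Durch Ableiten von der Beschleunigung erhalten wir den Ruck: j(t) = -30. Wir haben den Ruck j(t) = -30. Durch Einsetzen von t = 1: j(1) = -30.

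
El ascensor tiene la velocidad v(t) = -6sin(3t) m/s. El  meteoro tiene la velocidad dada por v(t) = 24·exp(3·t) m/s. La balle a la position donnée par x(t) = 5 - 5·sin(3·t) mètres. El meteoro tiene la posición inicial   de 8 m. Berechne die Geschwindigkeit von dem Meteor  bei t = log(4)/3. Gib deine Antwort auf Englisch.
We have velocity v(t) = 24·exp(3·t). Substituting t = log(4)/3: v(log(4)/3) = 96.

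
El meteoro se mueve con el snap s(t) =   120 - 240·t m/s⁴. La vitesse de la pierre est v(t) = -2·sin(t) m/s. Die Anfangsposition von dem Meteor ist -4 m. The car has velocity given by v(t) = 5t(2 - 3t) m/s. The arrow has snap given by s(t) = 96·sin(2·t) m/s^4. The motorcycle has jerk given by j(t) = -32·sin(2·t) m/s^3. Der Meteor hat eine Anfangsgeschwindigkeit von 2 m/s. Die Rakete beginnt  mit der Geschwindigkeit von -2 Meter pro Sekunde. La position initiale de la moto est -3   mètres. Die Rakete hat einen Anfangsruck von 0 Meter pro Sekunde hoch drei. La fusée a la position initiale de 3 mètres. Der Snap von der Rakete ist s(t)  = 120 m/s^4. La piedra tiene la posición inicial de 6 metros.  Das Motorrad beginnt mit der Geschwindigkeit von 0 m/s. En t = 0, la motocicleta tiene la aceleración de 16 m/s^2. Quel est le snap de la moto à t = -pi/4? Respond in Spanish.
Debemos derivar nuestra ecuación de la sacudida j(t) = -32·sin(2·t) 1 vez. Tomando d/dt de j(t), encontramos s(t) = -64·cos(2·t). Tenemos el snap s(t) = -64·cos(2·t). Sustituyendo t = -pi/4: s(-pi/4) = 0.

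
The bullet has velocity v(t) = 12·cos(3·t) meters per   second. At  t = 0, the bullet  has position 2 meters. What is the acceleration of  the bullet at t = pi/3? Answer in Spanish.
Para resolver esto, necesitamos tomar 1 derivada de nuestra ecuación de la velocidad v(t) = 12·cos(3·t). Derivando la velocidad, obtenemos la aceleración: a(t) = -36·sin(3·t). De la ecuación de la aceleración a(t) = -36·sin(3·t), sustituimos t = pi/3 para obtener a = 0.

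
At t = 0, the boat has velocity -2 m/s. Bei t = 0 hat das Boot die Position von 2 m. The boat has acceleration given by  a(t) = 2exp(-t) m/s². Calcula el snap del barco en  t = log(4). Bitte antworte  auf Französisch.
Nous devons dériver notre équation de l'accélération a(t) = 2·exp(-t) 2 fois. En dérivant l'accélération, nous obtenons le jerk: j(t) = -2·exp(-t). En prenant d/dt de j(t), nous trouvons s(t) = 2·exp(-t). Nous avons le snap s(t) = 2·exp(-t). En substituant t = log(4): s(log(4)) = 1/2.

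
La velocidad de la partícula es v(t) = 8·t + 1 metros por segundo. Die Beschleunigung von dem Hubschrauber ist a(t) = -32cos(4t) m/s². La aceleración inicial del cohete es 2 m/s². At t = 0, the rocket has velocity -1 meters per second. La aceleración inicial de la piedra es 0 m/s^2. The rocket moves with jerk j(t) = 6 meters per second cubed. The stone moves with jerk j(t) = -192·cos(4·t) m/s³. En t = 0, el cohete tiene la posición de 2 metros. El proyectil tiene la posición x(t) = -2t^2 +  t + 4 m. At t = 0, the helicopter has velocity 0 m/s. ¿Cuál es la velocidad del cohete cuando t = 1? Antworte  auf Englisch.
Starting from jerk j(t) = 6, we take 2 antiderivatives. The integral of jerk, with a(0) = 2, gives acceleration: a(t) = 6·t + 2. Integrating acceleration and using the initial condition v(0) = -1, we get v(t) = 3·t^2 + 2·t - 1. From the given velocity equation v(t) = 3·t^2 + 2·t - 1, we substitute t = 1 to get v = 4.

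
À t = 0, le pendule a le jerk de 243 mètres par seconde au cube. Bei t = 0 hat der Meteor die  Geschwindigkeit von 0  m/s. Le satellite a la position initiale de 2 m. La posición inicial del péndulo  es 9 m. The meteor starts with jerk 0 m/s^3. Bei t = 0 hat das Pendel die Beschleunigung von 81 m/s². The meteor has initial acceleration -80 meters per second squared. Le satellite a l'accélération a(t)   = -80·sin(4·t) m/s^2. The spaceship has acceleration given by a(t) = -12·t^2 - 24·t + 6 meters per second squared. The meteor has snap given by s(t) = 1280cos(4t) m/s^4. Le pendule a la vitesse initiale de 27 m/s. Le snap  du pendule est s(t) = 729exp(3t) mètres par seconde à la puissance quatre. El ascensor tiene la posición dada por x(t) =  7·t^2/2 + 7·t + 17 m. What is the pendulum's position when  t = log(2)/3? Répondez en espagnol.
Para resolver esto, necesitamos tomar 4 integrales de nuestra ecuación del snap s(t) = 729·exp(3·t). La antiderivada del snap es la sacudida. Usando j(0) = 243, obtenemos j(t) = 243·exp(3·t). Integrando la sacudida y usando la condición inicial a(0) = 81, obtenemos a(t) = 81·exp(3·t). La integral de la aceleración, con v(0) = 27, da la velocidad: v(t) = 27·exp(3·t). La antiderivada de la velocidad, con x(0) = 9, da la posición: x(t) = 9·exp(3·t). De la ecuación de la posición x(t) = 9·exp(3·t), sustituimos t = log(2)/3 para obtener x = 18.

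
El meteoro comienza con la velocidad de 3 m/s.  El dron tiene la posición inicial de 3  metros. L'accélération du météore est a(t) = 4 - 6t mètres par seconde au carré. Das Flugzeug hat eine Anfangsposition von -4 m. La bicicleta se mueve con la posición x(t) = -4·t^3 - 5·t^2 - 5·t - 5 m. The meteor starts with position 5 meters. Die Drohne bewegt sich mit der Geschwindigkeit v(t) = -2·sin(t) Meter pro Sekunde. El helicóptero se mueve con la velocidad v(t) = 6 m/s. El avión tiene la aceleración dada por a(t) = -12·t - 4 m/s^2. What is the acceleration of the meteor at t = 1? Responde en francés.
En utilisant a(t) = 4 - 6·t et en substituant t = 1, nous trouvons a = -2.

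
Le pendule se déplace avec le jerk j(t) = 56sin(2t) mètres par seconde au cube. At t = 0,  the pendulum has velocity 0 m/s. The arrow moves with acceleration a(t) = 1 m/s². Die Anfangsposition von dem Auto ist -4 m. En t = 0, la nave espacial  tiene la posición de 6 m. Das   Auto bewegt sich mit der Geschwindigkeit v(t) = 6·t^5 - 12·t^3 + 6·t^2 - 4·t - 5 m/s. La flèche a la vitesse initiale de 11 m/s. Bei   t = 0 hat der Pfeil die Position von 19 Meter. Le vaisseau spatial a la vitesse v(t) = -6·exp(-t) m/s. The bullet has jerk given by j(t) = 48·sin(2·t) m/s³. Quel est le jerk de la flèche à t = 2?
Nous devons dériver notre équation de l'accélération a(t) = 1 1 fois. La dérivée de l'accélération donne le jerk: j(t) = 0. En utilisant j(t) = 0 et en substituant t = 2, nous trouvons j = 0.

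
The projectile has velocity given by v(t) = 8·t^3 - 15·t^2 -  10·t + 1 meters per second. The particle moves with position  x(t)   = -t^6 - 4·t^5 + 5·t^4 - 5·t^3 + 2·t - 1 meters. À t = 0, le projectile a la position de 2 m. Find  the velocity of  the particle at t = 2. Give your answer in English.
To solve this, we need to take 1 derivative of our position equation x(t) = -t^6 - 4·t^5 + 5·t^4 - 5·t^3 + 2·t - 1. Differentiating position, we get velocity: v(t) = -6·t^5 - 20·t^4 + 20·t^3 - 15·t^2 + 2. We have velocity v(t) = -6·t^5 - 20·t^4 + 20·t^3 - 15·t^2 + 2. Substituting t = 2: v(2) = -410.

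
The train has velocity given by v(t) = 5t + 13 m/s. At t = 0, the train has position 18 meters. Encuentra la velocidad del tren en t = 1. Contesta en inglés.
From the given velocity equation v(t) = 5·t + 13, we substitute t = 1 to get v = 18.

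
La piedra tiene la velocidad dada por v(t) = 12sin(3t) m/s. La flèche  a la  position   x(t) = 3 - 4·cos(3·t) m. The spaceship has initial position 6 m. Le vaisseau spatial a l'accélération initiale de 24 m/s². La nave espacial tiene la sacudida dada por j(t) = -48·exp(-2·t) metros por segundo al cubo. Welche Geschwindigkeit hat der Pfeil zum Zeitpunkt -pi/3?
Um dies zu lösen, müssen wir 1 Ableitung unserer Gleichung für die Position x(t) = 3 - 4·cos(3·t) nehmen. Mit d/dt von x(t) finden wir v(t) = 12·sin(3·t). Aus der Gleichung für die Geschwindigkeit v(t) = 12·sin(3·t), setzen wir t = -pi/3 ein und erhalten v = 0.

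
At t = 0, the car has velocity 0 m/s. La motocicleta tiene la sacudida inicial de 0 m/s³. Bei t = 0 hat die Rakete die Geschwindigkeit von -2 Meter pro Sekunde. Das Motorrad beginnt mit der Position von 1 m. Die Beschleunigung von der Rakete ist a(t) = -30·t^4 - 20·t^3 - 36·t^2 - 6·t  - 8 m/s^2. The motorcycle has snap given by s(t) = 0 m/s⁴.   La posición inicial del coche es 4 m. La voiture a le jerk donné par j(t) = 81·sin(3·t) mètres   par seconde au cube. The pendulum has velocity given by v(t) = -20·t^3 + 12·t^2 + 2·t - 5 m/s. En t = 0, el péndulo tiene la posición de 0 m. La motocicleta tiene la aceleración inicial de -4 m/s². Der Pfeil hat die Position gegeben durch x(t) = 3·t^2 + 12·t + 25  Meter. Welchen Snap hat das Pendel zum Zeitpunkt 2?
Wir müssen unsere Gleichung für die Geschwindigkeit v(t) = -20·t^3 + 12·t^2 + 2·t - 5 3-mal ableiten. Durch Ableiten von der Geschwindigkeit erhalten wir die Beschleunigung: a(t) = -60·t^2 + 24·t + 2. Durch Ableiten von der Beschleunigung erhalten wir den Ruck: j(t) = 24 - 120·t. Mit d/dt von j(t) finden wir s(t) = -120. Aus der Gleichung für den Snap s(t) = -120, setzen wir t = 2 ein und erhalten s = -120.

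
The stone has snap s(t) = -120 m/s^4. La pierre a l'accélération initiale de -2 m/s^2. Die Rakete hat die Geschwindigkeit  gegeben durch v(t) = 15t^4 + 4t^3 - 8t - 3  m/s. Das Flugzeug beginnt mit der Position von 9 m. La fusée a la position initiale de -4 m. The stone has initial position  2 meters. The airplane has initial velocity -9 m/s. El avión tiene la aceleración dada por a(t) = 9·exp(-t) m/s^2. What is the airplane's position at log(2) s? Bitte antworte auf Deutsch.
Um dies zu lösen, müssen wir 2 Stammfunktionen unserer Gleichung für die Beschleunigung a(t) = 9·exp(-t) finden. Das Integral von der Beschleunigung ist die Geschwindigkeit. Mit v(0) = -9 erhalten wir v(t) = -9·exp(-t). Durch Integration von der Geschwindigkeit und Verwendung der Anfangsbedingung x(0) = 9, erhalten wir x(t) = 9·exp(-t). Mit x(t) = 9·exp(-t) und Einsetzen von t = log(2), finden wir x = 9/2.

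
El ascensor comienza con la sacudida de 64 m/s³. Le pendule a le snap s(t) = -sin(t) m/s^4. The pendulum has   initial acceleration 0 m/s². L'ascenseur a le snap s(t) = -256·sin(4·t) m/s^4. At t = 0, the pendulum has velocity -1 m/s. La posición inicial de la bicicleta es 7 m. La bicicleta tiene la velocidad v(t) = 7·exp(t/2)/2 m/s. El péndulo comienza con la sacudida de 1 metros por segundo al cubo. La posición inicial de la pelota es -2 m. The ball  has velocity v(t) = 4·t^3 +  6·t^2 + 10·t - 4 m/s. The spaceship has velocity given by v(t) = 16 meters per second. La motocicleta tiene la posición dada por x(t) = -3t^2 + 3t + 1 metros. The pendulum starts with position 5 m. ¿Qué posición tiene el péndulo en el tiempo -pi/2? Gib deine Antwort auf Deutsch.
Um dies zu lösen, müssen wir 4 Integrale unserer Gleichung für den Snap s(t) = -sin(t) finden. Mit ∫s(t)dt und Anwendung von j(0) = 1, finden wir j(t) = cos(t). Das Integral von dem Ruck ist die Beschleunigung. Mit a(0) = 0 erhalten wir a(t) = sin(t). Die Stammfunktion von der Beschleunigung, mit v(0) = -1, ergibt die Geschwindigkeit: v(t) = -cos(t). Die Stammfunktion von der Geschwindigkeit, mit x(0) = 5, ergibt die Position: x(t) = 5 - sin(t). Mit x(t) = 5 - sin(t) und Einsetzen von t = -pi/2, finden wir x = 6.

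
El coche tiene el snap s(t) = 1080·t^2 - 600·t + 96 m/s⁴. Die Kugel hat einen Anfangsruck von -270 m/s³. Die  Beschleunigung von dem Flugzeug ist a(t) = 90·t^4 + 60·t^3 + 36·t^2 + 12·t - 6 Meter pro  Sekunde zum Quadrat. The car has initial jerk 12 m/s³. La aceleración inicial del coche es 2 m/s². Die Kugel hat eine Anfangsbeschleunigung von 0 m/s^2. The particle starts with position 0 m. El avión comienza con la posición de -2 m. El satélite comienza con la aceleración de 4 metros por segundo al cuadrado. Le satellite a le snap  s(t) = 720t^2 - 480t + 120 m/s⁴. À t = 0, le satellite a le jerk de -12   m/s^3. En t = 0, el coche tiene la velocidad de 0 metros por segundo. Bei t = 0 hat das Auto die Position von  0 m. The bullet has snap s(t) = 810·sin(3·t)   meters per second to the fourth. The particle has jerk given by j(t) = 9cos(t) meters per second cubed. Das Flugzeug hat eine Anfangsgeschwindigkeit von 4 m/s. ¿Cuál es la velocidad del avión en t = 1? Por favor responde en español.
Debemos encontrar la antiderivada de nuestra ecuación de la aceleración a(t) = 90·t^4 + 60·t^3 + 36·t^2 + 12·t - 6 1 vez. La integral de la aceleración, con v(0) = 4, da la velocidad: v(t) = 18·t^5 + 15·t^4 + 12·t^3 + 6·t^2 - 6·t + 4. Usando v(t) = 18·t^5 + 15·t^4 + 12·t^3 + 6·t^2 - 6·t + 4 y sustituyendo t = 1, encontramos v = 49.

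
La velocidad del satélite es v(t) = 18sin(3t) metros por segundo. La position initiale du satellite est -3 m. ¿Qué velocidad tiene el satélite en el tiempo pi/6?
Tenemos la velocidad v(t) = 18·sin(3·t). Sustituyendo t = pi/6: v(pi/6) = 18.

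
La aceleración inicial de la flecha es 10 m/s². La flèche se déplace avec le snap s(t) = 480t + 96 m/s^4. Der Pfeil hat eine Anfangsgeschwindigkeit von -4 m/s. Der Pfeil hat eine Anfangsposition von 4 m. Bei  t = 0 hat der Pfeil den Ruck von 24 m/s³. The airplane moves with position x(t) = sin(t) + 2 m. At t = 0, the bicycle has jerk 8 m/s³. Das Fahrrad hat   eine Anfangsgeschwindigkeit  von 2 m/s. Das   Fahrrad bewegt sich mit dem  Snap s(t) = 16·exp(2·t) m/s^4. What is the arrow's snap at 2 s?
From the given snap equation s(t) = 480·t + 96, we substitute t = 2 to get s = 1056.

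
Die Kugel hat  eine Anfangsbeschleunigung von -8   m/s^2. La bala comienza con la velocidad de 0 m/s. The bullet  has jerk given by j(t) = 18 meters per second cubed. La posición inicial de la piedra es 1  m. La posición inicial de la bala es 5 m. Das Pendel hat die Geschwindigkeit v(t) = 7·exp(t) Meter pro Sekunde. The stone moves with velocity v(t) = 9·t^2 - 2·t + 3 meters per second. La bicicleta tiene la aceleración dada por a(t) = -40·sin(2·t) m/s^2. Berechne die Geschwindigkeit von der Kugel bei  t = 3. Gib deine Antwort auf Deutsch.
Um dies zu lösen, müssen wir 2 Integrale unserer Gleichung für den Ruck j(t) = 18 finden. Durch Integration von dem Ruck und Verwendung der Anfangsbedingung a(0) = -8, erhalten wir a(t) = 18·t - 8. Das Integral von der Beschleunigung, mit v(0) = 0, ergibt die Geschwindigkeit: v(t) = t·(9·t - 8). Wir haben die Geschwindigkeit v(t) = t·(9·t - 8). Durch Einsetzen von t = 3: v(3) = 57.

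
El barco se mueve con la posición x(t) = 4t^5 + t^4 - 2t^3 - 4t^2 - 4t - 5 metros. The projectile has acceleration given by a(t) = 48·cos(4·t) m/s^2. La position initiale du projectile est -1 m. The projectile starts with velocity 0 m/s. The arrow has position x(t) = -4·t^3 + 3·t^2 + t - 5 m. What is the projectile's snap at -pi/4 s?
We must differentiate our acceleration equation a(t) = 48·cos(4·t) 2 times. Taking d/dt of a(t), we find j(t) = -192·sin(4·t). The derivative of jerk gives snap: s(t) = -768·cos(4·t). We have snap s(t) = -768·cos(4·t). Substituting t = -pi/4: s(-pi/4) = 768.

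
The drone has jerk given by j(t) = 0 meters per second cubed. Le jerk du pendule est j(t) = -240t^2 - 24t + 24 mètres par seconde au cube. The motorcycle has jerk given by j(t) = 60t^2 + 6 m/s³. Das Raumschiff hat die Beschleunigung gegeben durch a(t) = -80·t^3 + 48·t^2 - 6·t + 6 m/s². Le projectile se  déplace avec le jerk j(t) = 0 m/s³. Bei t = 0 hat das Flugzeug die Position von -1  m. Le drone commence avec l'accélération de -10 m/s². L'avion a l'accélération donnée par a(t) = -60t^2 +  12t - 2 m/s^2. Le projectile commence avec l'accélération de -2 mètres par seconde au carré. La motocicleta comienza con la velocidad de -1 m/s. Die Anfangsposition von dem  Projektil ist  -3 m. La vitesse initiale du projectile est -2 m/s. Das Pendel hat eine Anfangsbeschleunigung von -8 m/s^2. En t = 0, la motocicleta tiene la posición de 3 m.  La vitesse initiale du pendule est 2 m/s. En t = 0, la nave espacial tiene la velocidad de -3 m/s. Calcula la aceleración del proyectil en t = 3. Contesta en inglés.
We must find the antiderivative of our jerk equation j(t) = 0 1 time. Finding the antiderivative of j(t) and using a(0) = -2: a(t) = -2. Using a(t) = -2 and substituting t = 3, we find a = -2.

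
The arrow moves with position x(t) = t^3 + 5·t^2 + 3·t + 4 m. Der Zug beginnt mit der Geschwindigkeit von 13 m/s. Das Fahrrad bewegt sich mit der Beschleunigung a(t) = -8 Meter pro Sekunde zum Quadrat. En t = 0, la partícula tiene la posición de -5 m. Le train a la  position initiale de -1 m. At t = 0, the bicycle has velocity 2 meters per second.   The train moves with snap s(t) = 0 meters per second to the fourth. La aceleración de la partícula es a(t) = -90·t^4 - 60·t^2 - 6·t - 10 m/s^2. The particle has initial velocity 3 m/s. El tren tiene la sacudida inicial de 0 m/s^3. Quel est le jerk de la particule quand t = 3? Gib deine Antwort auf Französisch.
En partant de l'accélération a(t) = -90·t^4 - 60·t^2 - 6·t - 10, nous prenons 1 dérivée. La dérivée de l'accélération donne le jerk: j(t) = -360·t^3 - 120·t - 6. Nous avons le jerk j(t) = -360·t^3 - 120·t - 6. En substituant t = 3: j(3) = -10086.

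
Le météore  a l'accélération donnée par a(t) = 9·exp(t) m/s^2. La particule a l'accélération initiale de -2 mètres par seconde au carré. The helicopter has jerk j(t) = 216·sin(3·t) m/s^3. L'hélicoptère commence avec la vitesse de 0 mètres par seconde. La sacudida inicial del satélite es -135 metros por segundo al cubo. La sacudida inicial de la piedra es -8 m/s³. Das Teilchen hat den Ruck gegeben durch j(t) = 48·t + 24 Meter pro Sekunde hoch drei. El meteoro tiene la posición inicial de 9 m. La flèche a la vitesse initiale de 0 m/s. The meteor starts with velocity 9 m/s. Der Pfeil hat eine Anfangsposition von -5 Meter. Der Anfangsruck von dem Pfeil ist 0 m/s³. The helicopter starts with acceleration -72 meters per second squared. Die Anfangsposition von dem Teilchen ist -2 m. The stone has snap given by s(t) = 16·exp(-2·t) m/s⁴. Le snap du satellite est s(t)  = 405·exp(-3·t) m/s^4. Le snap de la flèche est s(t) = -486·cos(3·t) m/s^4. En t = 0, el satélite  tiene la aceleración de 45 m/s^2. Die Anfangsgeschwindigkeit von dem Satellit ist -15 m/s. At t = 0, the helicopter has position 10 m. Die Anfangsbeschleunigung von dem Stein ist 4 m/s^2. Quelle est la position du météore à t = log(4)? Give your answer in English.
We must find the antiderivative of our acceleration equation a(t) = 9·exp(t) 2 times. Finding the antiderivative of a(t) and using v(0) = 9: v(t) = 9·exp(t). The integral of velocity, with x(0) = 9, gives position: x(t) = 9·exp(t). We have position x(t) = 9·exp(t). Substituting t = log(4): x(log(4)) = 36.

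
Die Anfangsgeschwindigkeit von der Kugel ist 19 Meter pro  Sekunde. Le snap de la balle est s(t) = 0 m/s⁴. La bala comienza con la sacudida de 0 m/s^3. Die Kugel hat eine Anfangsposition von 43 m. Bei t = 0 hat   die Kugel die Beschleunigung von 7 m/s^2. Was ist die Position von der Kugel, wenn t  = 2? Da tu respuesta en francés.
Pour résoudre ceci, nous devons prendre 4 primitives de notre équation du snap s(t) = 0. La primitive du snap, avec j(0) = 0, donne le jerk: j(t) = 0. La primitive du jerk, avec a(0) = 7, donne l'accélération: a(t) = 7. La primitive de l'accélération est la vitesse. En utilisant v(0) = 19, nous obtenons v(t) = 7·t + 19. La primitive de la vitesse, avec x(0) = 43, donne la position: x(t) = 7·t^2/2 + 19·t + 43. Nous avons la position x(t) = 7·t^2/2 + 19·t + 43. En substituant t = 2: x(2) = 95.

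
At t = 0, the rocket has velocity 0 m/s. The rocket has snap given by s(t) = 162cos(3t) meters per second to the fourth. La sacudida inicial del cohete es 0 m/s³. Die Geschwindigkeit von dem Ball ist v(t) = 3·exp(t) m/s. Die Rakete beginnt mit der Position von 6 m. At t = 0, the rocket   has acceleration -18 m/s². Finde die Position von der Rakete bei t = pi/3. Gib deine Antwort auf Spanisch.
Para resolver esto, necesitamos tomar 4 antiderivadas de nuestra ecuación del snap s(t) = 162·cos(3·t). Integrando el snap y usando la condición inicial j(0) = 0, obtenemos j(t) = 54·sin(3·t). La integral de la sacudida es la aceleración. Usando a(0) = -18, obtenemos a(t) = -18·cos(3·t). La integral de la aceleración, con v(0) = 0, da la velocidad: v(t) = -6·sin(3·t). Tomando ∫v(t)dt y aplicando x(0) = 6, encontramos x(t) = 2·cos(3·t) + 4. De la ecuación de la posición x(t) = 2·cos(3·t) + 4, sustituimos t = pi/3 para obtener x = 2.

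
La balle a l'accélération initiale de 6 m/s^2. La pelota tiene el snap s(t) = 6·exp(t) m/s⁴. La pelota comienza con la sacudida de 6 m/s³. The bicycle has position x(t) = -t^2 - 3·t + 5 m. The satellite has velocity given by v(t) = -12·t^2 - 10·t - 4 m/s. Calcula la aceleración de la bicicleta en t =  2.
Debemos derivar nuestra ecuación de la posición x(t) = -t^2 - 3·t + 5 2 veces. La derivada de la posición da la velocidad: v(t) = -2·t - 3. La derivada de la velocidad da la aceleración: a(t) = -2. De la ecuación de la aceleración a(t) = -2, sustituimos t = 2 para obtener a = -2.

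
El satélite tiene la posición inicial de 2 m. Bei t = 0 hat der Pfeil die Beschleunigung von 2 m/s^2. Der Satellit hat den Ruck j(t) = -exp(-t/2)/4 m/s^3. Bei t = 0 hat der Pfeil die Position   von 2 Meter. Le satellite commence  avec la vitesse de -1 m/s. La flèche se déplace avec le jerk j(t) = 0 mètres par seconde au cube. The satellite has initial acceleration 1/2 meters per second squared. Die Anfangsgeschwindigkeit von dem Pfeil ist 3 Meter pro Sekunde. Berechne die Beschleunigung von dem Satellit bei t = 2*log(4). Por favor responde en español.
Para resolver esto, necesitamos tomar 1 antiderivada de nuestra ecuación de la sacudida j(t) = -exp(-t/2)/4. Integrando la sacudida y usando la condición inicial a(0) = 1/2, obtenemos a(t) = exp(-t/2)/2. Tenemos la aceleración a(t) = exp(-t/2)/2. Sustituyendo t = 2*log(4): a(2*log(4)) = 1/8.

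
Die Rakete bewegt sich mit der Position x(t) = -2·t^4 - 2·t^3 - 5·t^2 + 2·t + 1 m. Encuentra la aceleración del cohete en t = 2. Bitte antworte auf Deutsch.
Wir müssen unsere Gleichung für die Position x(t) = -2·t^4 - 2·t^3 - 5·t^2 + 2·t + 1 2-mal ableiten. Die Ableitung von der Position ergibt die Geschwindigkeit: v(t) = -8·t^3 - 6·t^2 - 10·t + 2. Mit d/dt von v(t) finden wir a(t) = -24·t^2 - 12·t - 10. Aus der Gleichung für die Beschleunigung a(t) = -24·t^2 - 12·t - 10, setzen wir t = 2 ein und erhalten a = -130.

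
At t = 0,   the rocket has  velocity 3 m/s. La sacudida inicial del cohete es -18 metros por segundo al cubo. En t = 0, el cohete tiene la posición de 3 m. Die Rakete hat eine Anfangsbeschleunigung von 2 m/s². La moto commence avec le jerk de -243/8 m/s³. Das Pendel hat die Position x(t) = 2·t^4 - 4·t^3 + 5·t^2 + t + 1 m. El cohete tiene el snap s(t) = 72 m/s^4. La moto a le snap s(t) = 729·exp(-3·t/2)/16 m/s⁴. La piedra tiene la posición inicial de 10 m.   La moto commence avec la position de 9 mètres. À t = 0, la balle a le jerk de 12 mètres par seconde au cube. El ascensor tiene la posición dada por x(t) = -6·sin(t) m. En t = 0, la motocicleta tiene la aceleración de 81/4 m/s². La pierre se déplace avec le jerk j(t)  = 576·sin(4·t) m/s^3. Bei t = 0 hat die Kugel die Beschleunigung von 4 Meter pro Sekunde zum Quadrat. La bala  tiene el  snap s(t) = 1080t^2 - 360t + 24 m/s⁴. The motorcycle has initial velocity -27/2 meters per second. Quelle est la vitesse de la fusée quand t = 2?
Nous devons intégrer notre équation du snap s(t) = 72 3 fois. En intégrant le snap et en utilisant la condition initiale j(0) = -18, nous obtenons j(t) = 72·t - 18. En prenant ∫j(t)dt et en appliquant a(0) = 2, nous trouvons a(t) = 36·t^2 - 18·t + 2. En prenant ∫a(t)dt et en appliquant v(0) = 3, nous trouvons v(t) = 12·t^3 - 9·t^2 + 2·t + 3. En utilisant v(t) = 12·t^3 - 9·t^2 + 2·t + 3 et en substituant t = 2, nous trouvons v = 67.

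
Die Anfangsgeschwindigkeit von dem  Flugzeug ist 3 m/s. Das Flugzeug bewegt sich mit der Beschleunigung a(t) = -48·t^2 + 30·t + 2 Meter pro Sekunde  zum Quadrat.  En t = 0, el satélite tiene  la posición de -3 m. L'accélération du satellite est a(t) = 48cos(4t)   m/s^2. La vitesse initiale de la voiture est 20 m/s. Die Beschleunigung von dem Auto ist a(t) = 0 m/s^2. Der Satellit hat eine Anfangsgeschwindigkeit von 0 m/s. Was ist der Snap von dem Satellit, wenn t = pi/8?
Ausgehend von der Beschleunigung a(t) = 48·cos(4·t), nehmen wir 2 Ableitungen. Mit d/dt von a(t) finden wir j(t) = -192·sin(4·t). Die Ableitung von dem Ruck ergibt den Snap: s(t) = -768·cos(4·t). Wir haben den Snap s(t) = -768·cos(4·t). Durch Einsetzen von t = pi/8: s(pi/8) = 0.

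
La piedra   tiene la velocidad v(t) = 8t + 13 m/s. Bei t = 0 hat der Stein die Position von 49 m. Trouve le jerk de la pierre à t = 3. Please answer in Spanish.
Para resolver esto, necesitamos tomar 2 derivadas de nuestra ecuación de la velocidad v(t) = 8·t + 13. Derivando la velocidad, obtenemos la aceleración: a(t) = 8. Tomando d/dt de a(t), encontramos j(t) = 0. Tenemos la sacudida j(t) = 0. Sustituyendo t = 3: j(3) = 0.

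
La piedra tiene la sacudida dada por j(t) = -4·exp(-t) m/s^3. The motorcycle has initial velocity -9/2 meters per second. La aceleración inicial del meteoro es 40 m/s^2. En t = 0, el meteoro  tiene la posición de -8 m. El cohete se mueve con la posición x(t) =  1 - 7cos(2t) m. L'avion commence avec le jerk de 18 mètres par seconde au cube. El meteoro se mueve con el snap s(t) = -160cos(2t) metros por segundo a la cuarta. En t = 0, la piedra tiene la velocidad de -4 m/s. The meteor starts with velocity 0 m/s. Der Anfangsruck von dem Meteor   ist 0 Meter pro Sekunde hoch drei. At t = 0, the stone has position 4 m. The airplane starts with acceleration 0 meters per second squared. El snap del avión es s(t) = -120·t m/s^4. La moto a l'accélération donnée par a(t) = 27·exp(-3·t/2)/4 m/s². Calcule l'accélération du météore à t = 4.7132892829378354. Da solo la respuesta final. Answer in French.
a(4.7132892829378354) = -39.9999351564425.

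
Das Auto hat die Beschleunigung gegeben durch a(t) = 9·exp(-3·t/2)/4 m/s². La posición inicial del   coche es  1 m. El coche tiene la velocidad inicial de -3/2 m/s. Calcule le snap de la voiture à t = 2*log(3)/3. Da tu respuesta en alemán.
Wir müssen unsere Gleichung für die Beschleunigung a(t) = 9·exp(-3·t/2)/4 2-mal ableiten. Durch Ableiten von der Beschleunigung erhalten wir den Ruck: j(t) = -27·exp(-3·t/2)/8. Durch Ableiten von dem Ruck erhalten wir den Snap: s(t) = 81·exp(-3·t/2)/16. Wir haben den Snap s(t) = 81·exp(-3·t/2)/16. Durch Einsetzen von t = 2*log(3)/3: s(2*log(3)/3) = 27/16.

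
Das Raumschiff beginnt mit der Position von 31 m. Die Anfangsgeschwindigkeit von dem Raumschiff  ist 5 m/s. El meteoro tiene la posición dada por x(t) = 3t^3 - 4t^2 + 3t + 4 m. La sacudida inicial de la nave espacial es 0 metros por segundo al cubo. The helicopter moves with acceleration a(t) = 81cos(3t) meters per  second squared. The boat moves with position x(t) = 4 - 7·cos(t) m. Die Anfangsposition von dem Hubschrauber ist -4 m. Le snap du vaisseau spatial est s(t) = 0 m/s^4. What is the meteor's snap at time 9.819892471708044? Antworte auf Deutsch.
Um dies zu lösen, müssen wir 4 Ableitungen unserer Gleichung für die Position x(t) = 3·t^3 - 4·t^2 + 3·t + 4 nehmen. Durch Ableiten von der Position erhalten wir die Geschwindigkeit: v(t) = 9·t^2 - 8·t + 3. Die Ableitung von der Geschwindigkeit ergibt die Beschleunigung: a(t) = 18·t - 8. Durch Ableiten von der Beschleunigung erhalten wir den Ruck: j(t) = 18. Mit d/dt von j(t) finden wir s(t) = 0. Aus der Gleichung für den Snap s(t) = 0, setzen wir t = 9.819892471708044 ein und erhalten s = 0.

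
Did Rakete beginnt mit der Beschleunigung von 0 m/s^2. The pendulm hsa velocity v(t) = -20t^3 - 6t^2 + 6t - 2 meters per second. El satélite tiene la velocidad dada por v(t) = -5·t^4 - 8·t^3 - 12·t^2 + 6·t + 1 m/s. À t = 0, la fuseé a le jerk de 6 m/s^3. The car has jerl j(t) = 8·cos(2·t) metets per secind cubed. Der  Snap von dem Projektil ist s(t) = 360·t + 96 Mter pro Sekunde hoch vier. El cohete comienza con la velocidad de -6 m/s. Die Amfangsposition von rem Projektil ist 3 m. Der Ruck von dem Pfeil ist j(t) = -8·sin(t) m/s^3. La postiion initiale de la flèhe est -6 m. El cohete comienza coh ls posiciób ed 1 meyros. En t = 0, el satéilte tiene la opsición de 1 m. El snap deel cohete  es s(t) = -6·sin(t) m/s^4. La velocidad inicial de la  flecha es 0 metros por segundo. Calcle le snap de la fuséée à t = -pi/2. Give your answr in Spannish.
Usando s(t) = -6·sin(t) y sustituyendo t = -pi/2, encontramos s = 6.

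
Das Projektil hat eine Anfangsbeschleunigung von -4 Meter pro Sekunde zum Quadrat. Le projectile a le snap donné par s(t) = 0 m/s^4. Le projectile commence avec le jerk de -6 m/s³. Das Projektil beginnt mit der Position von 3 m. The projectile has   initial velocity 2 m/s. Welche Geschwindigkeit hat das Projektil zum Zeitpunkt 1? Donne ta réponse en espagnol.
Necesitamos integrar nuestra ecuación del snap s(t) = 0 3 veces. Integrando el snap y usando la condición inicial j(0) = -6, obtenemos j(t) = -6. Integrando la sacudida y usando la condición inicial a(0) = -4, obtenemos a(t) = -6·t - 4. Tomando ∫a(t)dt y aplicando v(0) = 2, encontramos v(t) = -3·t^2 - 4·t + 2. Tenemos la velocidad v(t) = -3·t^2 - 4·t + 2. Sustituyendo t = 1: v(1) = -5.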